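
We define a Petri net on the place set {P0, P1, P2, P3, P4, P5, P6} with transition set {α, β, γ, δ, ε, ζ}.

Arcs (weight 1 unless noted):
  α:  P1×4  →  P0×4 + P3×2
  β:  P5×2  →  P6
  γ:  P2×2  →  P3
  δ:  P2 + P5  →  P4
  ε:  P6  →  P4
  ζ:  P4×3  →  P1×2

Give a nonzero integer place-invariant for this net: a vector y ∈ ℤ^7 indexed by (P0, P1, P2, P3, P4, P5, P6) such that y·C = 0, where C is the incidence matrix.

y = (P0:2, P1:3, P2:1, P3:2, P4:2, P5:1, P6:2)

Incidence matrix C (rows=places, cols=transitions):
        α    β    γ    δ    ε    ζ
   P0   4    0    0    0    0    0
   P1  -4    0    0    0    0    2
   P2   0    0   -2   -1    0    0
   P3   2    0    1    0    0    0
   P4   0    0    0    1    1   -3
   P5   0   -2    0   -1    0    0
   P6   0    1    0    0   -1    0

Candidate y = [2, 3, 1, 2, 2, 1, 2]; check y·C column-wise:
  col α: 2·4 + 3·-4 + 1·0 + 2·2 + 2·0 + 1·0 + 2·0 = 0
  col β: 2·0 + 3·0 + 1·0 + 2·0 + 2·0 + 1·-2 + 2·1 = 0
  col γ: 2·0 + 3·0 + 1·-2 + 2·1 + 2·0 + 1·0 + 2·0 = 0
  col δ: 2·0 + 3·0 + 1·-1 + 2·0 + 2·1 + 1·-1 + 2·0 = 0
  col ε: 2·0 + 3·0 + 1·0 + 2·0 + 2·1 + 1·0 + 2·-1 = 0
  col ζ: 2·0 + 3·2 + 1·0 + 2·0 + 2·-3 + 1·0 + 2·0 = 0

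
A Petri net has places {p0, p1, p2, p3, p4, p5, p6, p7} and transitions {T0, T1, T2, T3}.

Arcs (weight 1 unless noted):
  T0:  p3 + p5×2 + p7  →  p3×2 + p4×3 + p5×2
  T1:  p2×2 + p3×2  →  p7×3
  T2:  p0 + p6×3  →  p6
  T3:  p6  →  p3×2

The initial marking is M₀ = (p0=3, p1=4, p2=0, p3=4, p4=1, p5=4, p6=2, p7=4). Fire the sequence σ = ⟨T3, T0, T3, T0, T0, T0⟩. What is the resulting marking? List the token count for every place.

(p0=3, p1=4, p2=0, p3=12, p4=13, p5=4, p6=0, p7=0)

step 1: fire T3:  (p0=3, p1=4, p2=0, p3=4, p4=1, p5=4, p6=2, p7=4) → (p0=3, p1=4, p2=0, p3=6, p4=1, p5=4, p6=1, p7=4)
step 2: fire T0:  (p0=3, p1=4, p2=0, p3=6, p4=1, p5=4, p6=1, p7=4) → (p0=3, p1=4, p2=0, p3=7, p4=4, p5=4, p6=1, p7=3)
step 3: fire T3:  (p0=3, p1=4, p2=0, p3=7, p4=4, p5=4, p6=1, p7=3) → (p0=3, p1=4, p2=0, p3=9, p4=4, p5=4, p6=0, p7=3)
step 4: fire T0:  (p0=3, p1=4, p2=0, p3=9, p4=4, p5=4, p6=0, p7=3) → (p0=3, p1=4, p2=0, p3=10, p4=7, p5=4, p6=0, p7=2)
step 5: fire T0:  (p0=3, p1=4, p2=0, p3=10, p4=7, p5=4, p6=0, p7=2) → (p0=3, p1=4, p2=0, p3=11, p4=10, p5=4, p6=0, p7=1)
step 6: fire T0:  (p0=3, p1=4, p2=0, p3=11, p4=10, p5=4, p6=0, p7=1) → (p0=3, p1=4, p2=0, p3=12, p4=13, p5=4, p6=0, p7=0)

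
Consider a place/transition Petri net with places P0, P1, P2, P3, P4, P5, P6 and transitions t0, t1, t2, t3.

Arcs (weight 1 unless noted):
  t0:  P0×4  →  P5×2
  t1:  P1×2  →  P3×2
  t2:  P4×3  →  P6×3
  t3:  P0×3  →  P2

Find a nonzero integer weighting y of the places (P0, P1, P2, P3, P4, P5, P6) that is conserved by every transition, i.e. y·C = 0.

Incidence matrix C (rows=places, cols=transitions):
       t0   t1   t2   t3
   P0  -4    0    0   -3
   P1   0   -2    0    0
   P2   0    0    0    1
   P3   0    2    0    0
   P4   0    0   -3    0
   P5   2    0    0    0
   P6   0    0    3    0

Candidate y = [0, 1, 0, 1, 0, 0, 0]; check y·C column-wise:
  col t0: 0·-4 + 1·0 + 1·0 + 0·2 = 0
  col t1: 1·-2 + 1·2 = 0
  col t2: 1·0 + 1·0 + 0·-3 + 0·3 = 0
  col t3: 0·-3 + 1·0 + 0·1 + 1·0 = 0

y = (P0:0, P1:1, P2:0, P3:1, P4:0, P5:0, P6:0)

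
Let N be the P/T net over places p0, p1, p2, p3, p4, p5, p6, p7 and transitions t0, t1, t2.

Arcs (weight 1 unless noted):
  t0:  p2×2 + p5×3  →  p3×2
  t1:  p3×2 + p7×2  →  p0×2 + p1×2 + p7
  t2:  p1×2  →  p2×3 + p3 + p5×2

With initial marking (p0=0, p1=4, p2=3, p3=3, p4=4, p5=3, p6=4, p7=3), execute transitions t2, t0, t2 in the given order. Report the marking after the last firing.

step 1: fire t2:  (p0=0, p1=4, p2=3, p3=3, p4=4, p5=3, p6=4, p7=3) → (p0=0, p1=2, p2=6, p3=4, p4=4, p5=5, p6=4, p7=3)
step 2: fire t0:  (p0=0, p1=2, p2=6, p3=4, p4=4, p5=5, p6=4, p7=3) → (p0=0, p1=2, p2=4, p3=6, p4=4, p5=2, p6=4, p7=3)
step 3: fire t2:  (p0=0, p1=2, p2=4, p3=6, p4=4, p5=2, p6=4, p7=3) → (p0=0, p1=0, p2=7, p3=7, p4=4, p5=4, p6=4, p7=3)

(p0=0, p1=0, p2=7, p3=7, p4=4, p5=4, p6=4, p7=3)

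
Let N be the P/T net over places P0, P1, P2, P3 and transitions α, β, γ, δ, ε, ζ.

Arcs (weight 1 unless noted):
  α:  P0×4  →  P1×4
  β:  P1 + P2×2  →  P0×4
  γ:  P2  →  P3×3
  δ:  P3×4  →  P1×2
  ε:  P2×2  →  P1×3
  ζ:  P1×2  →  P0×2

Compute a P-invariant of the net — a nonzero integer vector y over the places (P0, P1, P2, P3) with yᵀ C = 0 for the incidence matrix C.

y = (P0:2, P1:2, P2:3, P3:1)

Incidence matrix C (rows=places, cols=transitions):
        α    β    γ    δ    ε    ζ
   P0  -4    4    0    0    0    2
   P1   4   -1    0    2    3   -2
   P2   0   -2   -1    0   -2    0
   P3   0    0    3   -4    0    0

Candidate y = [2, 2, 3, 1]; check y·C column-wise:
  col α: 2·-4 + 2·4 + 3·0 + 1·0 = 0
  col β: 2·4 + 2·-1 + 3·-2 + 1·0 = 0
  col γ: 2·0 + 2·0 + 3·-1 + 1·3 = 0
  col δ: 2·0 + 2·2 + 3·0 + 1·-4 = 0
  col ε: 2·0 + 2·3 + 3·-2 + 1·0 = 0
  col ζ: 2·2 + 2·-2 + 3·0 + 1·0 = 0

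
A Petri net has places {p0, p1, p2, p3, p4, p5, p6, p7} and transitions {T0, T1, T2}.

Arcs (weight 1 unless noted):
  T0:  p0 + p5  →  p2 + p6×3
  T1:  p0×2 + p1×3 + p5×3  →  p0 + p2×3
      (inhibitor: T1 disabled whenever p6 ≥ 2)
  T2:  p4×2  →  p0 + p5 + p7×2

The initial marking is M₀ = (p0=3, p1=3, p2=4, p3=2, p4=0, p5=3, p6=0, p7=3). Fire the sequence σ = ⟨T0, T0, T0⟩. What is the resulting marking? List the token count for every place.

step 1: fire T0:  (p0=3, p1=3, p2=4, p3=2, p4=0, p5=3, p6=0, p7=3) → (p0=2, p1=3, p2=5, p3=2, p4=0, p5=2, p6=3, p7=3)
step 2: fire T0:  (p0=2, p1=3, p2=5, p3=2, p4=0, p5=2, p6=3, p7=3) → (p0=1, p1=3, p2=6, p3=2, p4=0, p5=1, p6=6, p7=3)
step 3: fire T0:  (p0=1, p1=3, p2=6, p3=2, p4=0, p5=1, p6=6, p7=3) → (p0=0, p1=3, p2=7, p3=2, p4=0, p5=0, p6=9, p7=3)

(p0=0, p1=3, p2=7, p3=2, p4=0, p5=0, p6=9, p7=3)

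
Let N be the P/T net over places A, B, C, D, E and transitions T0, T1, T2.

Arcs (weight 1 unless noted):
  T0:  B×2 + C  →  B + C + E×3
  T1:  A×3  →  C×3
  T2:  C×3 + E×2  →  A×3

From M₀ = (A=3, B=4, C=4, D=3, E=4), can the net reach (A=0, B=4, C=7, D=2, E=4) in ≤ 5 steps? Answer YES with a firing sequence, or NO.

depth 0: 1 marking
depth 1: 4 markings reached so far
depth 2: 8 markings reached so far
depth 3: 14 markings reached so far
depth 4: 20 markings reached so far
depth 5: 25 markings reached so far
target is not among the 25 markings reachable within 5 steps

NO — not reachable within 5 firings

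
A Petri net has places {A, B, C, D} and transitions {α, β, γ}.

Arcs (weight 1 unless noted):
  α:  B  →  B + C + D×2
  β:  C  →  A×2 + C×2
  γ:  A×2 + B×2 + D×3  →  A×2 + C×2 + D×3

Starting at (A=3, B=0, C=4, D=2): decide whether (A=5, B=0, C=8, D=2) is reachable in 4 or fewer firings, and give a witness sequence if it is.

depth 0: 1 marking
depth 1: 2 markings reached so far
depth 2: 3 markings reached so far
depth 3: 4 markings reached so far
depth 4: 5 markings reached so far
target is not among the 5 markings reachable within 4 steps

NO — not reachable within 4 firings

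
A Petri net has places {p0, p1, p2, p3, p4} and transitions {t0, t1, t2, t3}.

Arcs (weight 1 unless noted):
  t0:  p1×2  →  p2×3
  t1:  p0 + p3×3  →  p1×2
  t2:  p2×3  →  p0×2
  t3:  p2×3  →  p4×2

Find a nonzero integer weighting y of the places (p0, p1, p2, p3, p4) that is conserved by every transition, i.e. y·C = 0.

y = (p0:3, p1:3, p2:2, p3:1, p4:3)

Incidence matrix C (rows=places, cols=transitions):
       t0   t1   t2   t3
   p0   0   -1    2    0
   p1  -2    2    0    0
   p2   3    0   -3   -3
   p3   0   -3    0    0
   p4   0    0    0    2

Candidate y = [3, 3, 2, 1, 3]; check y·C column-wise:
  col t0: 3·0 + 3·-2 + 2·3 + 1·0 + 3·0 = 0
  col t1: 3·-1 + 3·2 + 2·0 + 1·-3 + 3·0 = 0
  col t2: 3·2 + 3·0 + 2·-3 + 1·0 + 3·0 = 0
  col t3: 3·0 + 3·0 + 2·-3 + 1·0 + 3·2 = 0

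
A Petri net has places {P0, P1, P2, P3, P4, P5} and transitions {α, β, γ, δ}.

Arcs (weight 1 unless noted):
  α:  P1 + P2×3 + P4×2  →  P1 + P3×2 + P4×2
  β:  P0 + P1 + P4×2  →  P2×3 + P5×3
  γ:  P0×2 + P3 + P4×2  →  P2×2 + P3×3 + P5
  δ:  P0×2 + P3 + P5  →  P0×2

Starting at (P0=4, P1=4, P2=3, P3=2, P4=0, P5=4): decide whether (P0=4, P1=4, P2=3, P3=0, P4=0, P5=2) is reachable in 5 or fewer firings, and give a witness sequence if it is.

YES — reachable via ⟨δ, δ⟩ (2 firings)

step 1: fire δ:  (P0=4, P1=4, P2=3, P3=2, P4=0, P5=4) → (P0=4, P1=4, P2=3, P3=1, P4=0, P5=3)
step 2: fire δ:  (P0=4, P1=4, P2=3, P3=1, P4=0, P5=3) → (P0=4, P1=4, P2=3, P3=0, P4=0, P5=2)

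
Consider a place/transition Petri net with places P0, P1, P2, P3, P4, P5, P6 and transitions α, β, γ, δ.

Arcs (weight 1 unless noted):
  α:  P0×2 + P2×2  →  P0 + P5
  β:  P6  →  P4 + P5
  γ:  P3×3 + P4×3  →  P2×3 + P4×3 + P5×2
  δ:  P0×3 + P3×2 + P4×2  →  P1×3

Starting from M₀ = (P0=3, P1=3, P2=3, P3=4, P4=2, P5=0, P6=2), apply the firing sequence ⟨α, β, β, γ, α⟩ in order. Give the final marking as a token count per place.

(P0=1, P1=3, P2=2, P3=1, P4=4, P5=6, P6=0)

step 1: fire α:  (P0=3, P1=3, P2=3, P3=4, P4=2, P5=0, P6=2) → (P0=2, P1=3, P2=1, P3=4, P4=2, P5=1, P6=2)
step 2: fire β:  (P0=2, P1=3, P2=1, P3=4, P4=2, P5=1, P6=2) → (P0=2, P1=3, P2=1, P3=4, P4=3, P5=2, P6=1)
step 3: fire β:  (P0=2, P1=3, P2=1, P3=4, P4=3, P5=2, P6=1) → (P0=2, P1=3, P2=1, P3=4, P4=4, P5=3, P6=0)
step 4: fire γ:  (P0=2, P1=3, P2=1, P3=4, P4=4, P5=3, P6=0) → (P0=2, P1=3, P2=4, P3=1, P4=4, P5=5, P6=0)
step 5: fire α:  (P0=2, P1=3, P2=4, P3=1, P4=4, P5=5, P6=0) → (P0=1, P1=3, P2=2, P3=1, P4=4, P5=6, P6=0)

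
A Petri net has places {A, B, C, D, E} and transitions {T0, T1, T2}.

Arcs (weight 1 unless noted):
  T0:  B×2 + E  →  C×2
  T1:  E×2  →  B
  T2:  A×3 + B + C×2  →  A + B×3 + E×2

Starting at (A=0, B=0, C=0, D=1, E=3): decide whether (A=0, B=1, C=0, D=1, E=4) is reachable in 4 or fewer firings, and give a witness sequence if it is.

depth 0: 1 marking
depth 1: 2 markings reached so far
depth 2: 2 markings reached so far
(frontier empty at depth 2; search complete)
target is not among the 2 markings reachable within 4 steps

NO — not reachable within 4 firings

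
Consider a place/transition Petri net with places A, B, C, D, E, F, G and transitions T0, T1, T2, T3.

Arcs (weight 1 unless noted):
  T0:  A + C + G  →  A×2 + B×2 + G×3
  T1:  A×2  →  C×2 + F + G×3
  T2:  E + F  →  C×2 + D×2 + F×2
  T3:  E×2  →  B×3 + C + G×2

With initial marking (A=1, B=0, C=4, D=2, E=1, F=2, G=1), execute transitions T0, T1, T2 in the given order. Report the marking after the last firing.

step 1: fire T0:  (A=1, B=0, C=4, D=2, E=1, F=2, G=1) → (A=2, B=2, C=3, D=2, E=1, F=2, G=3)
step 2: fire T1:  (A=2, B=2, C=3, D=2, E=1, F=2, G=3) → (A=0, B=2, C=5, D=2, E=1, F=3, G=6)
step 3: fire T2:  (A=0, B=2, C=5, D=2, E=1, F=3, G=6) → (A=0, B=2, C=7, D=4, E=0, F=4, G=6)

(A=0, B=2, C=7, D=4, E=0, F=4, G=6)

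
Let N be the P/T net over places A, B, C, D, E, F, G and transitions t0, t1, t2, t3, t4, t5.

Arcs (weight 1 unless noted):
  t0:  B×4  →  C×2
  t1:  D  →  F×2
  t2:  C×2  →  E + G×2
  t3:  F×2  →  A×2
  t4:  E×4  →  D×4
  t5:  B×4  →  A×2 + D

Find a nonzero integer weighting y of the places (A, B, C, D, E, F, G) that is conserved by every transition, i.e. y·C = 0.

Incidence matrix C (rows=places, cols=transitions):
       t0   t1   t2   t3   t4   t5
    A   0    0    0    2    0    2
    B  -4    0    0    0    0   -4
    C   2    0   -2    0    0    0
    D   0   -1    0    0    4    1
    E   0    0    1    0   -4    0
    F   0    2    0   -2    0    0
    G   0    0    2    0    0    0

Candidate y = [1, 1, 2, 2, 2, 1, 1]; check y·C column-wise:
  col t0: 1·0 + 1·-4 + 2·2 + 2·0 + 2·0 + 1·0 + 1·0 = 0
  col t1: 1·0 + 1·0 + 2·0 + 2·-1 + 2·0 + 1·2 + 1·0 = 0
  col t2: 1·0 + 1·0 + 2·-2 + 2·0 + 2·1 + 1·0 + 1·2 = 0
  col t3: 1·2 + 1·0 + 2·0 + 2·0 + 2·0 + 1·-2 + 1·0 = 0
  col t4: 1·0 + 1·0 + 2·0 + 2·4 + 2·-4 + 1·0 + 1·0 = 0
  col t5: 1·2 + 1·-4 + 2·0 + 2·1 + 2·0 + 1·0 + 1·0 = 0

y = (A:1, B:1, C:2, D:2, E:2, F:1, G:1)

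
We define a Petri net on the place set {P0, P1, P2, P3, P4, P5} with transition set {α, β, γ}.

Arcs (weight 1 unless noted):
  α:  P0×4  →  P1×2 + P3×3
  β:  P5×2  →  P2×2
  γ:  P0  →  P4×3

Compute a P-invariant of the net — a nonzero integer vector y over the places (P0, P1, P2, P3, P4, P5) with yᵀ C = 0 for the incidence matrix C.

Incidence matrix C (rows=places, cols=transitions):
        α    β    γ
   P0  -4    0   -1
   P1   2    0    0
   P2   0    2    0
   P3   3    0    0
   P4   0    0    3
   P5   0   -2    0

Candidate y = [0, 3, 0, -2, 0, 0]; check y·C column-wise:
  col α: 0·-4 + 3·2 + -2·3 = 0
  col β: 3·0 + 0·2 + -2·0 + 0·-2 = 0
  col γ: 0·-1 + 3·0 + -2·0 + 0·3 = 0

y = (P0:0, P1:3, P2:0, P3:-2, P4:0, P5:0)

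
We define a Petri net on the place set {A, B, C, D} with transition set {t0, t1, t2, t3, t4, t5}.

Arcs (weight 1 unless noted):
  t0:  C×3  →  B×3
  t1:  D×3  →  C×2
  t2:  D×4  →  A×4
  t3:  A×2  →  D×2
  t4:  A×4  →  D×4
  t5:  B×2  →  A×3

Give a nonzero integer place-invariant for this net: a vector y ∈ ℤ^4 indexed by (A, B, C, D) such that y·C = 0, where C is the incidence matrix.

y = (A:2, B:3, C:3, D:2)

Incidence matrix C (rows=places, cols=transitions):
       t0   t1   t2   t3   t4   t5
    A   0    0    4   -2   -4    3
    B   3    0    0    0    0   -2
    C  -3    2    0    0    0    0
    D   0   -3   -4    2    4    0

Candidate y = [2, 3, 3, 2]; check y·C column-wise:
  col t0: 2·0 + 3·3 + 3·-3 + 2·0 = 0
  col t1: 2·0 + 3·0 + 3·2 + 2·-3 = 0
  col t2: 2·4 + 3·0 + 3·0 + 2·-4 = 0
  col t3: 2·-2 + 3·0 + 3·0 + 2·2 = 0
  col t4: 2·-4 + 3·0 + 3·0 + 2·4 = 0
  col t5: 2·3 + 3·-2 + 3·0 + 2·0 = 0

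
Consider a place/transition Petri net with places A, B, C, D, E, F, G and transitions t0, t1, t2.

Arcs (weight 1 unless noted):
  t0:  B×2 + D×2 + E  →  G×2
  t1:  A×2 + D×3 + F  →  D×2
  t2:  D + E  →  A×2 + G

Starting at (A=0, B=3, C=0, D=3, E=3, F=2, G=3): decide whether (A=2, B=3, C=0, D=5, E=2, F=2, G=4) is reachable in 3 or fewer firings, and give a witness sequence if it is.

depth 0: 1 marking
depth 1: 3 markings reached so far
depth 2: 5 markings reached so far
depth 3: 6 markings reached so far
target is not among the 6 markings reachable within 3 steps

NO — not reachable within 3 firings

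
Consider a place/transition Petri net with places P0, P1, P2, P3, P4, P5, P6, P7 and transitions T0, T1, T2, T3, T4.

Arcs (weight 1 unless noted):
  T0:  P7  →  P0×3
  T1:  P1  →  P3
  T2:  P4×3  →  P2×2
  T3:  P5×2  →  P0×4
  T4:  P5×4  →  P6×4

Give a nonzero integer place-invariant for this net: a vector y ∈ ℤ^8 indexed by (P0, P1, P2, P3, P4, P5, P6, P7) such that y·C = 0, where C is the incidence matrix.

Incidence matrix C (rows=places, cols=transitions):
       T0   T1   T2   T3   T4
   P0   3    0    0    4    0
   P1   0   -1    0    0    0
   P2   0    0    2    0    0
   P3   0    1    0    0    0
   P4   0    0   -3    0    0
   P5   0    0    0   -2   -4
   P6   0    0    0    0    4
   P7  -1    0    0    0    0

Candidate y = [0, 1, 0, 1, 0, 0, 0, 0]; check y·C column-wise:
  col T0: 0·3 + 1·0 + 1·0 + 0·-1 = 0
  col T1: 1·-1 + 1·1 = 0
  col T2: 1·0 + 0·2 + 1·0 + 0·-3 = 0
  col T3: 0·4 + 1·0 + 1·0 + 0·-2 = 0
  col T4: 1·0 + 1·0 + 0·-4 + 0·4 = 0

y = (P0:0, P1:1, P2:0, P3:1, P4:0, P5:0, P6:0, P7:0)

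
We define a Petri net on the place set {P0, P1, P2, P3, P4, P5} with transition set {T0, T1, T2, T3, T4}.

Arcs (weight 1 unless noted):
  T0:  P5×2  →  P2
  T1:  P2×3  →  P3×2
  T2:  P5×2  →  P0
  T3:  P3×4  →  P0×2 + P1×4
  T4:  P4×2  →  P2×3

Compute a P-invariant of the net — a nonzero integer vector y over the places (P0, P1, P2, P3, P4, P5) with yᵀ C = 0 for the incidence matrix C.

Incidence matrix C (rows=places, cols=transitions):
       T0   T1   T2   T3   T4
   P0   0    0    1    2    0
   P1   0    0    0    4    0
   P2   1   -3    0    0    3
   P3   0    2    0   -4    0
   P4   0    0    0    0   -2
   P5  -2    0   -2    0    0

Candidate y = [2, 2, 2, 3, 3, 1]; check y·C column-wise:
  col T0: 2·0 + 2·0 + 2·1 + 3·0 + 3·0 + 1·-2 = 0
  col T1: 2·0 + 2·0 + 2·-3 + 3·2 + 3·0 + 1·0 = 0
  col T2: 2·1 + 2·0 + 2·0 + 3·0 + 3·0 + 1·-2 = 0
  col T3: 2·2 + 2·4 + 2·0 + 3·-4 + 3·0 + 1·0 = 0
  col T4: 2·0 + 2·0 + 2·3 + 3·0 + 3·-2 + 1·0 = 0

y = (P0:2, P1:2, P2:2, P3:3, P4:3, P5:1)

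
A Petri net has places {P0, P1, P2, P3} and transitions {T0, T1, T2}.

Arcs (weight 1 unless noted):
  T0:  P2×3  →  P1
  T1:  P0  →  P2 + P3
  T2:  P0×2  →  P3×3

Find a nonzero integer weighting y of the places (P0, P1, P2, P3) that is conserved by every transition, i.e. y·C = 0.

Incidence matrix C (rows=places, cols=transitions):
       T0   T1   T2
   P0   0   -1   -2
   P1   1    0    0
   P2  -3    1    0
   P3   0    1    3

Candidate y = [3, 3, 1, 2]; check y·C column-wise:
  col T0: 3·0 + 3·1 + 1·-3 + 2·0 = 0
  col T1: 3·-1 + 3·0 + 1·1 + 2·1 = 0
  col T2: 3·-2 + 3·0 + 1·0 + 2·3 = 0

y = (P0:3, P1:3, P2:1, P3:2)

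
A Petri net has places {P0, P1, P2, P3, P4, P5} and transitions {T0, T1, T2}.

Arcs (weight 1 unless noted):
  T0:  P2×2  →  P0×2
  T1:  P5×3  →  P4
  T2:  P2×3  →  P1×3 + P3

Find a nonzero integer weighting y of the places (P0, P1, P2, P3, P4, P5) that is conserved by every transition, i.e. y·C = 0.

Incidence matrix C (rows=places, cols=transitions):
       T0   T1   T2
   P0   2    0    0
   P1   0    0    3
   P2  -2    0   -3
   P3   0    0    1
   P4   0    1    0
   P5   0   -3    0

Candidate y = [1, 1, 1, 0, 0, 0]; check y·C column-wise:
  col T0: 1·2 + 1·0 + 1·-2 = 0
  col T1: 1·0 + 1·0 + 1·0 + 0·1 + 0·-3 = 0
  col T2: 1·0 + 1·3 + 1·-3 + 0·1 = 0

y = (P0:1, P1:1, P2:1, P3:0, P4:0, P5:0)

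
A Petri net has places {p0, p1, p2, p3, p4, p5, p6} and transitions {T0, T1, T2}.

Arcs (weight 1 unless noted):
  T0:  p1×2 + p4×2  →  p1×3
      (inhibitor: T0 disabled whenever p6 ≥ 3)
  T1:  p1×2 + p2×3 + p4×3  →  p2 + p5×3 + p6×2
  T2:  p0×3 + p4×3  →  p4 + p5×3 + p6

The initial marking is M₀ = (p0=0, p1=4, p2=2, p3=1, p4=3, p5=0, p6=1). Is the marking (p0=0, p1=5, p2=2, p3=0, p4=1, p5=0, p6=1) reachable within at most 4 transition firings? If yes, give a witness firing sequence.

NO — not reachable within 4 firings

depth 0: 1 marking
depth 1: 2 markings reached so far
depth 2: 2 markings reached so far
(frontier empty at depth 2; search complete)
target is not among the 2 markings reachable within 4 steps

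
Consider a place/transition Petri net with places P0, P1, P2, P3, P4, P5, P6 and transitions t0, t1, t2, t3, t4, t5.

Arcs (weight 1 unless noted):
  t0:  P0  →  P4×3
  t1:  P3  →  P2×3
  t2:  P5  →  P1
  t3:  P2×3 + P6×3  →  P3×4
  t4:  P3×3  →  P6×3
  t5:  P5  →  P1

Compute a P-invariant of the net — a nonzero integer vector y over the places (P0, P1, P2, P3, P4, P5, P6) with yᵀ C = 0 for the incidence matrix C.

y = (P0:3, P1:0, P2:0, P3:0, P4:1, P5:0, P6:0)

Incidence matrix C (rows=places, cols=transitions):
       t0   t1   t2   t3   t4   t5
   P0  -1    0    0    0    0    0
   P1   0    0    1    0    0    1
   P2   0    3    0   -3    0    0
   P3   0   -1    0    4   -3    0
   P4   3    0    0    0    0    0
   P5   0    0   -1    0    0   -1
   P6   0    0    0   -3    3    0

Candidate y = [3, 0, 0, 0, 1, 0, 0]; check y·C column-wise:
  col t0: 3·-1 + 1·3 = 0
  col t1: 3·0 + 0·3 + 0·-1 + 1·0 = 0
  col t2: 3·0 + 0·1 + 1·0 + 0·-1 = 0
  col t3: 3·0 + 0·-3 + 0·4 + 1·0 + 0·-3 = 0
  col t4: 3·0 + 0·-3 + 1·0 + 0·3 = 0
  col t5: 3·0 + 0·1 + 1·0 + 0·-1 = 0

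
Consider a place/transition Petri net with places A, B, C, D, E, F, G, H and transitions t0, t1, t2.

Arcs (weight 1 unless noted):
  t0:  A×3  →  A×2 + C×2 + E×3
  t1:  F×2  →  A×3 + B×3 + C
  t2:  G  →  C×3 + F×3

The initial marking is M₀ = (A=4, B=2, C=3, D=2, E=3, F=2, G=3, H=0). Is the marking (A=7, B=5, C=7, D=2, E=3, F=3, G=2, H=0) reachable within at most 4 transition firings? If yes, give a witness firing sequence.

step 1: fire t1:  (A=4, B=2, C=3, D=2, E=3, F=2, G=3, H=0) → (A=7, B=5, C=4, D=2, E=3, F=0, G=3, H=0)
step 2: fire t2:  (A=7, B=5, C=4, D=2, E=3, F=0, G=3, H=0) → (A=7, B=5, C=7, D=2, E=3, F=3, G=2, H=0)

YES — reachable via ⟨t1, t2⟩ (2 firings)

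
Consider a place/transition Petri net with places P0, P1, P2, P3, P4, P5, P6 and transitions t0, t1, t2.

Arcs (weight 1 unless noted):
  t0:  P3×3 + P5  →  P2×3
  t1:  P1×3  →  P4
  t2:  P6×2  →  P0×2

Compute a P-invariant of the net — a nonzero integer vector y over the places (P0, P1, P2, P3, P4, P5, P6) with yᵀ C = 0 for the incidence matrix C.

Incidence matrix C (rows=places, cols=transitions):
       t0   t1   t2
   P0   0    0    2
   P1   0   -3    0
   P2   3    0    0
   P3  -3    0    0
   P4   0    1    0
   P5  -1    0    0
   P6   0    0   -2

Candidate y = [0, 0, 1, 1, 0, 0, 0]; check y·C column-wise:
  col t0: 1·3 + 1·-3 + 0·-1 = 0
  col t1: 0·-3 + 1·0 + 1·0 + 0·1 = 0
  col t2: 0·2 + 1·0 + 1·0 + 0·-2 = 0

y = (P0:0, P1:0, P2:1, P3:1, P4:0, P5:0, P6:0)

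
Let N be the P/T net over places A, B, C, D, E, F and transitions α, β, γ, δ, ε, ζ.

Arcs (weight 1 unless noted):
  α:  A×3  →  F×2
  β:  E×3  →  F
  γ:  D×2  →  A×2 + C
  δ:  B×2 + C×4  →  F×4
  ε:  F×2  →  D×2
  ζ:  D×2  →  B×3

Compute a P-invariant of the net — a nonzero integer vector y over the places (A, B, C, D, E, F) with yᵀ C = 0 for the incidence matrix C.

Incidence matrix C (rows=places, cols=transitions):
        α    β    γ    δ    ε    ζ
    A  -3    0    2    0    0    0
    B   0    0    0   -2    0    3
    C   0    0    1   -4    0    0
    D   0    0   -2    0    2   -2
    E   0   -3    0    0    0    0
    F   2    1    0    4   -2    0

Candidate y = [2, 2, 2, 3, 1, 3]; check y·C column-wise:
  col α: 2·-3 + 2·0 + 2·0 + 3·0 + 1·0 + 3·2 = 0
  col β: 2·0 + 2·0 + 2·0 + 3·0 + 1·-3 + 3·1 = 0
  col γ: 2·2 + 2·0 + 2·1 + 3·-2 + 1·0 + 3·0 = 0
  col δ: 2·0 + 2·-2 + 2·-4 + 3·0 + 1·0 + 3·4 = 0
  col ε: 2·0 + 2·0 + 2·0 + 3·2 + 1·0 + 3·-2 = 0
  col ζ: 2·0 + 2·3 + 2·0 + 3·-2 + 1·0 + 3·0 = 0

y = (A:2, B:2, C:2, D:3, E:1, F:3)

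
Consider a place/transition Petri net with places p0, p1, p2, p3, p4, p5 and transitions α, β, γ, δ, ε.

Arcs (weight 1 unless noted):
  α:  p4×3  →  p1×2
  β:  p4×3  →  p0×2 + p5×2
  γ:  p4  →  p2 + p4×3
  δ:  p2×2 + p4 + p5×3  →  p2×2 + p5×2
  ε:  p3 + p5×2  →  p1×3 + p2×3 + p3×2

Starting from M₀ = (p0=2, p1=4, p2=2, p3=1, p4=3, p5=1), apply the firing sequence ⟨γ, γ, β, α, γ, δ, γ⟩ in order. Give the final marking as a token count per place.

(p0=4, p1=6, p2=6, p3=1, p4=4, p5=2)

step 1: fire γ:  (p0=2, p1=4, p2=2, p3=1, p4=3, p5=1) → (p0=2, p1=4, p2=3, p3=1, p4=5, p5=1)
step 2: fire γ:  (p0=2, p1=4, p2=3, p3=1, p4=5, p5=1) → (p0=2, p1=4, p2=4, p3=1, p4=7, p5=1)
step 3: fire β:  (p0=2, p1=4, p2=4, p3=1, p4=7, p5=1) → (p0=4, p1=4, p2=4, p3=1, p4=4, p5=3)
step 4: fire α:  (p0=4, p1=4, p2=4, p3=1, p4=4, p5=3) → (p0=4, p1=6, p2=4, p3=1, p4=1, p5=3)
step 5: fire γ:  (p0=4, p1=6, p2=4, p3=1, p4=1, p5=3) → (p0=4, p1=6, p2=5, p3=1, p4=3, p5=3)
step 6: fire δ:  (p0=4, p1=6, p2=5, p3=1, p4=3, p5=3) → (p0=4, p1=6, p2=5, p3=1, p4=2, p5=2)
step 7: fire γ:  (p0=4, p1=6, p2=5, p3=1, p4=2, p5=2) → (p0=4, p1=6, p2=6, p3=1, p4=4, p5=2)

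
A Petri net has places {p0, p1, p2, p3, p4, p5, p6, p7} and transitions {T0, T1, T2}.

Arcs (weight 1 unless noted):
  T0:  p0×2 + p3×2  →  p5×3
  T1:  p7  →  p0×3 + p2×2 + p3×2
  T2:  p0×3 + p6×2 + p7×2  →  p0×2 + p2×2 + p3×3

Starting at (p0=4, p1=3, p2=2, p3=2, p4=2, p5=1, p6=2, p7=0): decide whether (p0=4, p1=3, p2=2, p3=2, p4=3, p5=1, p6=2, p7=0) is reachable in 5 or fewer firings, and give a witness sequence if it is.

depth 0: 1 marking
depth 1: 2 markings reached so far
depth 2: 2 markings reached so far
(frontier empty at depth 2; search complete)
target is not among the 2 markings reachable within 5 steps

NO — not reachable within 5 firings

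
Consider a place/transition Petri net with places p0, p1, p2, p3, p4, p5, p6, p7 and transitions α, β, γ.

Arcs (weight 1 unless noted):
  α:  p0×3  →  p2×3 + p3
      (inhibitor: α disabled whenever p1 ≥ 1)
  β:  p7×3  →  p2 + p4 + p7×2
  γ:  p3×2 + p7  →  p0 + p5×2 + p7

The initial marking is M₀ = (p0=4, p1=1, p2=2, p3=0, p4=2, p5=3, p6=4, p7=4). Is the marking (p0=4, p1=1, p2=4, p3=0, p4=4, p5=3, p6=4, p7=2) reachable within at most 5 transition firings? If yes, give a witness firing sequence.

YES — reachable via ⟨β, β⟩ (2 firings)

step 1: fire β:  (p0=4, p1=1, p2=2, p3=0, p4=2, p5=3, p6=4, p7=4) → (p0=4, p1=1, p2=3, p3=0, p4=3, p5=3, p6=4, p7=3)
step 2: fire β:  (p0=4, p1=1, p2=3, p3=0, p4=3, p5=3, p6=4, p7=3) → (p0=4, p1=1, p2=4, p3=0, p4=4, p5=3, p6=4, p7=2)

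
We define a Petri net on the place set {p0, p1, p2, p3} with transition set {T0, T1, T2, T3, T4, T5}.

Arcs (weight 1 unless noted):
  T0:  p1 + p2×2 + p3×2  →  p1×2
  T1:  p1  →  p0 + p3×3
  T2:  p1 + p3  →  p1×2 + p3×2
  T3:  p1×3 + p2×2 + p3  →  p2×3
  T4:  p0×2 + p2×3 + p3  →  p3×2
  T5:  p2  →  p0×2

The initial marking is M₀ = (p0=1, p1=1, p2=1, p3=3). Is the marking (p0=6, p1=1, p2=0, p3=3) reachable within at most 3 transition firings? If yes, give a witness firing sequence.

NO — not reachable within 3 firings

depth 0: 1 marking
depth 1: 4 markings reached so far
depth 2: 8 markings reached so far
depth 3: 13 markings reached so far
target is not among the 13 markings reachable within 3 steps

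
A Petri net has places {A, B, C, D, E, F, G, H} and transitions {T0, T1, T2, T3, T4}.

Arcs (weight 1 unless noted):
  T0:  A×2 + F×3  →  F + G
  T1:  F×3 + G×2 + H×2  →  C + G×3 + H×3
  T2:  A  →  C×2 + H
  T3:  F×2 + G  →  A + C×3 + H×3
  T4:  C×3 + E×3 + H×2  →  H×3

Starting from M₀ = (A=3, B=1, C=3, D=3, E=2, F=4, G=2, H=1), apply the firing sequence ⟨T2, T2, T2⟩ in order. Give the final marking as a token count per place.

step 1: fire T2:  (A=3, B=1, C=3, D=3, E=2, F=4, G=2, H=1) → (A=2, B=1, C=5, D=3, E=2, F=4, G=2, H=2)
step 2: fire T2:  (A=2, B=1, C=5, D=3, E=2, F=4, G=2, H=2) → (A=1, B=1, C=7, D=3, E=2, F=4, G=2, H=3)
step 3: fire T2:  (A=1, B=1, C=7, D=3, E=2, F=4, G=2, H=3) → (A=0, B=1, C=9, D=3, E=2, F=4, G=2, H=4)

(A=0, B=1, C=9, D=3, E=2, F=4, G=2, H=4)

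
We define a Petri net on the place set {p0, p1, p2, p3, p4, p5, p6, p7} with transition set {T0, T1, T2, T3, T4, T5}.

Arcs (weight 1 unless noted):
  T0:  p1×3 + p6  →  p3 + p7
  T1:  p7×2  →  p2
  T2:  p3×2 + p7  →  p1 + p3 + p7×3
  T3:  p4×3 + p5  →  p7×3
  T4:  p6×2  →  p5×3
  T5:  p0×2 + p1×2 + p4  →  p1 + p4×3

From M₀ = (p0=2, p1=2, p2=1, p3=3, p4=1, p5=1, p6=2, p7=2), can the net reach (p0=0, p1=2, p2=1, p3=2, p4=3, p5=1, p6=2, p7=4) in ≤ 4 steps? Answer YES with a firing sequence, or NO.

YES — reachable via ⟨T2, T5⟩ (2 firings)

step 1: fire T2:  (p0=2, p1=2, p2=1, p3=3, p4=1, p5=1, p6=2, p7=2) → (p0=2, p1=3, p2=1, p3=2, p4=1, p5=1, p6=2, p7=4)
step 2: fire T5:  (p0=2, p1=3, p2=1, p3=2, p4=1, p5=1, p6=2, p7=4) → (p0=0, p1=2, p2=1, p3=2, p4=3, p5=1, p6=2, p7=4)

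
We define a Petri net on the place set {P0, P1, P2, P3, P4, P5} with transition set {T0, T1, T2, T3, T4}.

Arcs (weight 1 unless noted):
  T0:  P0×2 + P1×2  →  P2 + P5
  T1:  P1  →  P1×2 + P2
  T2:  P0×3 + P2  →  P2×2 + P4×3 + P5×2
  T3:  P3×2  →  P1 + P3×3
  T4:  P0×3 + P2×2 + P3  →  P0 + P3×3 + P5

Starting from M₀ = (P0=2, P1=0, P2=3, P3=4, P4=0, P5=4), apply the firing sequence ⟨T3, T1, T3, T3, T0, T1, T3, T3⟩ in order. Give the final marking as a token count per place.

(P0=0, P1=5, P2=6, P3=9, P4=0, P5=5)

step 1: fire T3:  (P0=2, P1=0, P2=3, P3=4, P4=0, P5=4) → (P0=2, P1=1, P2=3, P3=5, P4=0, P5=4)
step 2: fire T1:  (P0=2, P1=1, P2=3, P3=5, P4=0, P5=4) → (P0=2, P1=2, P2=4, P3=5, P4=0, P5=4)
step 3: fire T3:  (P0=2, P1=2, P2=4, P3=5, P4=0, P5=4) → (P0=2, P1=3, P2=4, P3=6, P4=0, P5=4)
step 4: fire T3:  (P0=2, P1=3, P2=4, P3=6, P4=0, P5=4) → (P0=2, P1=4, P2=4, P3=7, P4=0, P5=4)
step 5: fire T0:  (P0=2, P1=4, P2=4, P3=7, P4=0, P5=4) → (P0=0, P1=2, P2=5, P3=7, P4=0, P5=5)
step 6: fire T1:  (P0=0, P1=2, P2=5, P3=7, P4=0, P5=5) → (P0=0, P1=3, P2=6, P3=7, P4=0, P5=5)
step 7: fire T3:  (P0=0, P1=3, P2=6, P3=7, P4=0, P5=5) → (P0=0, P1=4, P2=6, P3=8, P4=0, P5=5)
step 8: fire T3:  (P0=0, P1=4, P2=6, P3=8, P4=0, P5=5) → (P0=0, P1=5, P2=6, P3=9, P4=0, P5=5)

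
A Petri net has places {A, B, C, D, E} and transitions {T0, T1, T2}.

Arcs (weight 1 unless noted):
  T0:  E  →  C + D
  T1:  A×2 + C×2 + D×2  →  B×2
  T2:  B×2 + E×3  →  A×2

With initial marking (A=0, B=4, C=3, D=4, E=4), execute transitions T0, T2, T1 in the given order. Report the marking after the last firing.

step 1: fire T0:  (A=0, B=4, C=3, D=4, E=4) → (A=0, B=4, C=4, D=5, E=3)
step 2: fire T2:  (A=0, B=4, C=4, D=5, E=3) → (A=2, B=2, C=4, D=5, E=0)
step 3: fire T1:  (A=2, B=2, C=4, D=5, E=0) → (A=0, B=4, C=2, D=3, E=0)

(A=0, B=4, C=2, D=3, E=0)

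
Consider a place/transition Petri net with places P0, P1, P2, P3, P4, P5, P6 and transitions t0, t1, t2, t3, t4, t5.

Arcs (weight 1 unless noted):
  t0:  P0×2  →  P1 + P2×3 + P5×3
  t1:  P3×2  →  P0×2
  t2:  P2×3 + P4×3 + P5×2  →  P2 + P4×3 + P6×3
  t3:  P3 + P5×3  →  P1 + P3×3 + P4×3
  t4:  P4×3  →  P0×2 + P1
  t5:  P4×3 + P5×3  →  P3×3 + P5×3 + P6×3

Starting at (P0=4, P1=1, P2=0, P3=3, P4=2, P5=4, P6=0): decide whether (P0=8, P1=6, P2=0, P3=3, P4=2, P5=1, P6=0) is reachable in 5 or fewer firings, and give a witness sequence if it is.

depth 0: 1 marking
depth 1: 4 markings reached so far
depth 2: 9 markings reached so far
depth 3: 18 markings reached so far
depth 4: 33 markings reached so far
depth 5: 56 markings reached so far
target is not among the 56 markings reachable within 5 steps

NO — not reachable within 5 firings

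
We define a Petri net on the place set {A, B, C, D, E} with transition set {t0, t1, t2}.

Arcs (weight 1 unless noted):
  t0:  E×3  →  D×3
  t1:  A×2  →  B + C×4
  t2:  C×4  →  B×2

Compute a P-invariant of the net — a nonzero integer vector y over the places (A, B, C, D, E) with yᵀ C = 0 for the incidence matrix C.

Incidence matrix C (rows=places, cols=transitions):
       t0   t1   t2
    A   0   -2    0
    B   0    1    2
    C   0    4   -4
    D   3    0    0
    E  -3    0    0

Candidate y = [3, 2, 1, 0, 0]; check y·C column-wise:
  col t0: 3·0 + 2·0 + 1·0 + 0·3 + 0·-3 = 0
  col t1: 3·-2 + 2·1 + 1·4 = 0
  col t2: 3·0 + 2·2 + 1·-4 = 0

y = (A:3, B:2, C:1, D:0, E:0)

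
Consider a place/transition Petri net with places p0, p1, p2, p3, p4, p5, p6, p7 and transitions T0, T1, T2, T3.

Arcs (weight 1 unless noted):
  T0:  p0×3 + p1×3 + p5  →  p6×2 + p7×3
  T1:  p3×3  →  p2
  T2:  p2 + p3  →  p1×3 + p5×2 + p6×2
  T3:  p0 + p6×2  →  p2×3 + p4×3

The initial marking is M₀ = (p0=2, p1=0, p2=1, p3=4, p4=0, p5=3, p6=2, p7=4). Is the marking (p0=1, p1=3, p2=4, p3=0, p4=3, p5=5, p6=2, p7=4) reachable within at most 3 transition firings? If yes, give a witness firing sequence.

step 1: fire T1:  (p0=2, p1=0, p2=1, p3=4, p4=0, p5=3, p6=2, p7=4) → (p0=2, p1=0, p2=2, p3=1, p4=0, p5=3, p6=2, p7=4)
step 2: fire T2:  (p0=2, p1=0, p2=2, p3=1, p4=0, p5=3, p6=2, p7=4) → (p0=2, p1=3, p2=1, p3=0, p4=0, p5=5, p6=4, p7=4)
step 3: fire T3:  (p0=2, p1=3, p2=1, p3=0, p4=0, p5=5, p6=4, p7=4) → (p0=1, p1=3, p2=4, p3=0, p4=3, p5=5, p6=2, p7=4)

YES — reachable via ⟨T1, T2, T3⟩ (3 firings)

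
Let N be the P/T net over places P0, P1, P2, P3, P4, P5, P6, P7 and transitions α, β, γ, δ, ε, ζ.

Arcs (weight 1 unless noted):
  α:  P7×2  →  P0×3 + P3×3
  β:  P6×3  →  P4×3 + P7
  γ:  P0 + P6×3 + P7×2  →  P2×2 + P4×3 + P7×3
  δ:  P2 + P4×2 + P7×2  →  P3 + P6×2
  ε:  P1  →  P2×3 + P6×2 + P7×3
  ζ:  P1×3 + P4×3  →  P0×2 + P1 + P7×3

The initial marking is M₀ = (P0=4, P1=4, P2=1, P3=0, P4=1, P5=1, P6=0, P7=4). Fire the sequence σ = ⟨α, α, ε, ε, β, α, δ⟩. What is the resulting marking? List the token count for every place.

step 1: fire α:  (P0=4, P1=4, P2=1, P3=0, P4=1, P5=1, P6=0, P7=4) → (P0=7, P1=4, P2=1, P3=3, P4=1, P5=1, P6=0, P7=2)
step 2: fire α:  (P0=7, P1=4, P2=1, P3=3, P4=1, P5=1, P6=0, P7=2) → (P0=10, P1=4, P2=1, P3=6, P4=1, P5=1, P6=0, P7=0)
step 3: fire ε:  (P0=10, P1=4, P2=1, P3=6, P4=1, P5=1, P6=0, P7=0) → (P0=10, P1=3, P2=4, P3=6, P4=1, P5=1, P6=2, P7=3)
step 4: fire ε:  (P0=10, P1=3, P2=4, P3=6, P4=1, P5=1, P6=2, P7=3) → (P0=10, P1=2, P2=7, P3=6, P4=1, P5=1, P6=4, P7=6)
step 5: fire β:  (P0=10, P1=2, P2=7, P3=6, P4=1, P5=1, P6=4, P7=6) → (P0=10, P1=2, P2=7, P3=6, P4=4, P5=1, P6=1, P7=7)
step 6: fire α:  (P0=10, P1=2, P2=7, P3=6, P4=4, P5=1, P6=1, P7=7) → (P0=13, P1=2, P2=7, P3=9, P4=4, P5=1, P6=1, P7=5)
step 7: fire δ:  (P0=13, P1=2, P2=7, P3=9, P4=4, P5=1, P6=1, P7=5) → (P0=13, P1=2, P2=6, P3=10, P4=2, P5=1, P6=3, P7=3)

(P0=13, P1=2, P2=6, P3=10, P4=2, P5=1, P6=3, P7=3)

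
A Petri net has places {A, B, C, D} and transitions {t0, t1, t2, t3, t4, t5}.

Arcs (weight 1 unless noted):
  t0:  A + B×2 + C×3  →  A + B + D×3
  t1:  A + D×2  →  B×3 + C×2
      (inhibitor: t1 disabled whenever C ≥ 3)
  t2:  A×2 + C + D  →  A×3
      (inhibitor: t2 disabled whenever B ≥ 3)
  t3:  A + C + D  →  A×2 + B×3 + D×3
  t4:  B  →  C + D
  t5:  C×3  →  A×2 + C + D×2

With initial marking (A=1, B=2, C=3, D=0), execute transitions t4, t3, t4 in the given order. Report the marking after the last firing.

step 1: fire t4:  (A=1, B=2, C=3, D=0) → (A=1, B=1, C=4, D=1)
step 2: fire t3:  (A=1, B=1, C=4, D=1) → (A=2, B=4, C=3, D=3)
step 3: fire t4:  (A=2, B=4, C=3, D=3) → (A=2, B=3, C=4, D=4)

(A=2, B=3, C=4, D=4)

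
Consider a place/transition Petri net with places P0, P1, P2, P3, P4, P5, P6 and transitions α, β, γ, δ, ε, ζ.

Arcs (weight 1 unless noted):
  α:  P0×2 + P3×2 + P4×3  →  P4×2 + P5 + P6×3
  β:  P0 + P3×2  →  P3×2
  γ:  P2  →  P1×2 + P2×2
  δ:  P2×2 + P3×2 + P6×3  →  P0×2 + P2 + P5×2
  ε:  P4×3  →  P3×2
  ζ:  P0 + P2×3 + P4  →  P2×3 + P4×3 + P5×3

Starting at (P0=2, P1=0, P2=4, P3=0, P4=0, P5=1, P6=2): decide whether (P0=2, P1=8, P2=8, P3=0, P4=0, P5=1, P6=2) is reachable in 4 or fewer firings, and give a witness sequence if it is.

step 1: fire γ:  (P0=2, P1=0, P2=4, P3=0, P4=0, P5=1, P6=2) → (P0=2, P1=2, P2=5, P3=0, P4=0, P5=1, P6=2)
step 2: fire γ:  (P0=2, P1=2, P2=5, P3=0, P4=0, P5=1, P6=2) → (P0=2, P1=4, P2=6, P3=0, P4=0, P5=1, P6=2)
step 3: fire γ:  (P0=2, P1=4, P2=6, P3=0, P4=0, P5=1, P6=2) → (P0=2, P1=6, P2=7, P3=0, P4=0, P5=1, P6=2)
step 4: fire γ:  (P0=2, P1=6, P2=7, P3=0, P4=0, P5=1, P6=2) → (P0=2, P1=8, P2=8, P3=0, P4=0, P5=1, P6=2)

YES — reachable via ⟨γ, γ, γ, γ⟩ (4 firings)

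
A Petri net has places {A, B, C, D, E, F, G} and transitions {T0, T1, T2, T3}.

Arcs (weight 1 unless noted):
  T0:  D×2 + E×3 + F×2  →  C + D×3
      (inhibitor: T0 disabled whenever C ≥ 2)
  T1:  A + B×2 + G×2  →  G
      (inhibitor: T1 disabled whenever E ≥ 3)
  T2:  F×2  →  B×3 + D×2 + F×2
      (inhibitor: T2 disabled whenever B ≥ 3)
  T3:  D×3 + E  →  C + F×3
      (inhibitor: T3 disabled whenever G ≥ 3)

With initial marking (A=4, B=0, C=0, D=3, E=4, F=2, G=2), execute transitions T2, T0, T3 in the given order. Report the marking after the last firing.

(A=4, B=3, C=2, D=3, E=0, F=3, G=2)

step 1: fire T2:  (A=4, B=0, C=0, D=3, E=4, F=2, G=2) → (A=4, B=3, C=0, D=5, E=4, F=2, G=2)
step 2: fire T0:  (A=4, B=3, C=0, D=5, E=4, F=2, G=2) → (A=4, B=3, C=1, D=6, E=1, F=0, G=2)
step 3: fire T3:  (A=4, B=3, C=1, D=6, E=1, F=0, G=2) → (A=4, B=3, C=2, D=3, E=0, F=3, G=2)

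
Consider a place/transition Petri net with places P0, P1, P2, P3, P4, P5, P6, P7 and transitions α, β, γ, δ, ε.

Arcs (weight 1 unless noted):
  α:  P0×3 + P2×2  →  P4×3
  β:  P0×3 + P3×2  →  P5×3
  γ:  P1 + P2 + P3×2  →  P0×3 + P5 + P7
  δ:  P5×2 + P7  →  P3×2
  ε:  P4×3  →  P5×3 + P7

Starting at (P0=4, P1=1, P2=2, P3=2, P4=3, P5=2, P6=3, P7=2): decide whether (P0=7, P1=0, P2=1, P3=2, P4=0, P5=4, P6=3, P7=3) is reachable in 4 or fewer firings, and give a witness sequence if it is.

YES — reachable via ⟨γ, δ, ε⟩ (3 firings)

step 1: fire γ:  (P0=4, P1=1, P2=2, P3=2, P4=3, P5=2, P6=3, P7=2) → (P0=7, P1=0, P2=1, P3=0, P4=3, P5=3, P6=3, P7=3)
step 2: fire δ:  (P0=7, P1=0, P2=1, P3=0, P4=3, P5=3, P6=3, P7=3) → (P0=7, P1=0, P2=1, P3=2, P4=3, P5=1, P6=3, P7=2)
step 3: fire ε:  (P0=7, P1=0, P2=1, P3=2, P4=3, P5=1, P6=3, P7=2) → (P0=7, P1=0, P2=1, P3=2, P4=0, P5=4, P6=3, P7=3)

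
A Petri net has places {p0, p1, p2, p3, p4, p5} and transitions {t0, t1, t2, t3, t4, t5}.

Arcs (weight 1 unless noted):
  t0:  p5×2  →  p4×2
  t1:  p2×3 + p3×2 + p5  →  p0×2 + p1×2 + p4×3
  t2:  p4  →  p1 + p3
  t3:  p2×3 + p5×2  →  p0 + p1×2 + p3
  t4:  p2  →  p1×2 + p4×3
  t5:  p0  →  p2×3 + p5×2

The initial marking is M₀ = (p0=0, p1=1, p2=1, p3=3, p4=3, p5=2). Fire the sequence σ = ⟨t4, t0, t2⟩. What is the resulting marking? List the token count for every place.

(p0=0, p1=4, p2=0, p3=4, p4=7, p5=0)

step 1: fire t4:  (p0=0, p1=1, p2=1, p3=3, p4=3, p5=2) → (p0=0, p1=3, p2=0, p3=3, p4=6, p5=2)
step 2: fire t0:  (p0=0, p1=3, p2=0, p3=3, p4=6, p5=2) → (p0=0, p1=3, p2=0, p3=3, p4=8, p5=0)
step 3: fire t2:  (p0=0, p1=3, p2=0, p3=3, p4=8, p5=0) → (p0=0, p1=4, p2=0, p3=4, p4=7, p5=0)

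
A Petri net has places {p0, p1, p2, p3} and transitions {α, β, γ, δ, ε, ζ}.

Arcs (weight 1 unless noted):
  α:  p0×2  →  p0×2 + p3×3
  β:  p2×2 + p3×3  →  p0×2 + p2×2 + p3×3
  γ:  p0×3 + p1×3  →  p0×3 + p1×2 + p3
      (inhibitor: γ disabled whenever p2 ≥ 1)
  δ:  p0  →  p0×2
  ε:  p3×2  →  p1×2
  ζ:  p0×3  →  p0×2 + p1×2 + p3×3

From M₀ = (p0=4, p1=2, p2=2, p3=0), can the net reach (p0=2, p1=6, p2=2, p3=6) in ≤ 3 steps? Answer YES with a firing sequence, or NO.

YES — reachable via ⟨ζ, ζ⟩ (2 firings)

step 1: fire ζ:  (p0=4, p1=2, p2=2, p3=0) → (p0=3, p1=4, p2=2, p3=3)
step 2: fire ζ:  (p0=3, p1=4, p2=2, p3=3) → (p0=2, p1=6, p2=2, p3=6)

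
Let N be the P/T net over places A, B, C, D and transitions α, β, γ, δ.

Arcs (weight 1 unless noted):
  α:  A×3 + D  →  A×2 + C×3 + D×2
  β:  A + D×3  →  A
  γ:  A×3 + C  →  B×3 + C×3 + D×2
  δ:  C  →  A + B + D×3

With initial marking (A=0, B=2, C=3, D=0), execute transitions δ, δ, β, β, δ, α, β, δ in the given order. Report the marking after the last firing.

step 1: fire δ:  (A=0, B=2, C=3, D=0) → (A=1, B=3, C=2, D=3)
step 2: fire δ:  (A=1, B=3, C=2, D=3) → (A=2, B=4, C=1, D=6)
step 3: fire β:  (A=2, B=4, C=1, D=6) → (A=2, B=4, C=1, D=3)
step 4: fire β:  (A=2, B=4, C=1, D=3) → (A=2, B=4, C=1, D=0)
step 5: fire δ:  (A=2, B=4, C=1, D=0) → (A=3, B=5, C=0, D=3)
step 6: fire α:  (A=3, B=5, C=0, D=3) → (A=2, B=5, C=3, D=4)
step 7: fire β:  (A=2, B=5, C=3, D=4) → (A=2, B=5, C=3, D=1)
step 8: fire δ:  (A=2, B=5, C=3, D=1) → (A=3, B=6, C=2, D=4)

(A=3, B=6, C=2, D=4)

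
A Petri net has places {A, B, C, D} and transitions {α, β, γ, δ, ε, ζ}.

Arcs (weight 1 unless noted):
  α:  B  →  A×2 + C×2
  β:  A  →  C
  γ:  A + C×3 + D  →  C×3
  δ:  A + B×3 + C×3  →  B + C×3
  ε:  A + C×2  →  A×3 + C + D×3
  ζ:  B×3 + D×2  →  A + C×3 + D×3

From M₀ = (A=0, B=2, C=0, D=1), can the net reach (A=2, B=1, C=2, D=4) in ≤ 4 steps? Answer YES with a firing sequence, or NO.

NO — not reachable within 4 firings

depth 0: 1 marking
depth 1: 2 markings reached so far
depth 2: 5 markings reached so far
depth 3: 11 markings reached so far
depth 4: 18 markings reached so far
target is not among the 18 markings reachable within 4 steps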